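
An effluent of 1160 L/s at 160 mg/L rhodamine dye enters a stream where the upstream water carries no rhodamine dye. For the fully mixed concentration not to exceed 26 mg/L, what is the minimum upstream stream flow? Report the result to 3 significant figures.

Set C_mix = 26: (Q·0 + 1160·160.0) / (Q + 1160) = 26
→ Q = 1160·(160.0 − 26)/(26 − 0) = 5978 L/s.

5980 L/s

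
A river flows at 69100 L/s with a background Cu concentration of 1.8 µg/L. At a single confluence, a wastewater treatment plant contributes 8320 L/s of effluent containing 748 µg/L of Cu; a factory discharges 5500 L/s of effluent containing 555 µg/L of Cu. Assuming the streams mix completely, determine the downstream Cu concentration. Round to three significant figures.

113 µg/L

Conservation of mass: C = (69100·1.800 + 8320·748.0 + 5500·555.0) / 82920 = 9400000/82920 = 113.4 µg/L.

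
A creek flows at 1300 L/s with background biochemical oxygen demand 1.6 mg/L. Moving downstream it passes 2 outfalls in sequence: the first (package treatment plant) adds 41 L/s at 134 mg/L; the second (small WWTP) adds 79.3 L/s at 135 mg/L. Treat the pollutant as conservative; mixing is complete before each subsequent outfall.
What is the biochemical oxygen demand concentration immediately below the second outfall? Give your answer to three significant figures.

12.9 mg/L

Outfall 1: combined Q = 1341 L/s; C = (1300·1.600 + 41.00·134.0)/1341 = 5.648 mg/L.
Outfall 2: combined Q = 1420 L/s; C = (1341·5.648 + 79.30·135.0)/1420 = 12.87 mg/L.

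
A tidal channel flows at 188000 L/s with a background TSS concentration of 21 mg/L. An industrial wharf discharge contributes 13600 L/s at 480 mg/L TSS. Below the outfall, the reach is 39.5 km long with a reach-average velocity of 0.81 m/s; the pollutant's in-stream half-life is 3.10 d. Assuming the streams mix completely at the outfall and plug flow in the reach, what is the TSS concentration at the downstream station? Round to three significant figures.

Flow-weighted average: C = (188000·21.00 + 13600·480.0) / 201600 = 10480000/201600 = 51.96 mg/L.
Travel time t = 39.5·1000 / 0.81 = 48770 s = 13.55 h.
Half-life 3.10 d → k = ln 2 / 3.10 = 0.2236 d⁻¹.
Decay over the reach: 51.96·exp(−kt) = 51.96·0.8814 = 45.80 mg/L.

45.8 mg/L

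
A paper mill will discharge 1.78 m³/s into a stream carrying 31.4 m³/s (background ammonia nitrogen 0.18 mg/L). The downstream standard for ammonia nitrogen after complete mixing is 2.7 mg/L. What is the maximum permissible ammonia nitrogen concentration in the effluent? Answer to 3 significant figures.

At the limit, (Qr·Cr + Qe·Cₑ)/(Qr + Qe) = 2.7:
Cₑ = (33.18·2.7 − 31.40·0.1800) / 1.780 = 47.15 mg/L.

47.2 mg/L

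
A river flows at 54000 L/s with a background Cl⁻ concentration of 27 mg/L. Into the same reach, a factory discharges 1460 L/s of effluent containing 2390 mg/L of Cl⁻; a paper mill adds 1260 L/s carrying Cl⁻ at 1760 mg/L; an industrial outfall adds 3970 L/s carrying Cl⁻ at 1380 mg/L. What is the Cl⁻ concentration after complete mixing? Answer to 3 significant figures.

Mass balance: C = (54000·27.00 + 1460·2390 + 1260·1760 + 3970·1380) / 60690 = 12640000/60690 = 208.3 mg/L.

208 mg/L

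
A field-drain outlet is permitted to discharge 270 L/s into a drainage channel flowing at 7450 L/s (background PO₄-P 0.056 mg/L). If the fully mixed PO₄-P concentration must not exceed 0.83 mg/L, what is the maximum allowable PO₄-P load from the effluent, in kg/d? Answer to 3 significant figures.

518 kg/d

Mass balance at the limit: 7450·0.05600 + 270.0·Cₑ = 7720·0.83 → Cₑ = 22.19 mg/L.
270.0 L/s = 0.2700 m³/s. Load = 0.2700 m³/s × 22.19 g/m³ × 86 400 s/d = 517.6 kg/d.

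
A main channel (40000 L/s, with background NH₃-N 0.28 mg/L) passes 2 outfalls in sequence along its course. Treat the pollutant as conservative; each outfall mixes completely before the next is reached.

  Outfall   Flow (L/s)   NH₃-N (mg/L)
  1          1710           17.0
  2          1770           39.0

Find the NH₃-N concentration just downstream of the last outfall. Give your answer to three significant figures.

Outfall 1: combined Q = 41710 L/s; C = (40000·0.2800 + 1710·17.00)/41710 = 0.9655 mg/L.
Outfall 2: combined Q = 43480 L/s; C = (41710·0.9655 + 1770·39.00)/43480 = 2.514 mg/L.

2.51 mg/L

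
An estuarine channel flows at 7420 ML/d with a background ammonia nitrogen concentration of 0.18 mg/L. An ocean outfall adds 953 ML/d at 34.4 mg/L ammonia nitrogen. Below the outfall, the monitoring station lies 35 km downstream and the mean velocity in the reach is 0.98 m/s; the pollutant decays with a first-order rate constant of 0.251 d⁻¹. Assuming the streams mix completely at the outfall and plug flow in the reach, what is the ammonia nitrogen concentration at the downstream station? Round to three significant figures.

3.67 mg/L

After mixing, C = (7420·0.1800 + 953.0·34.40) / 8373 = 34120/8373 = 4.075 mg/L.
Travel time t = 35·1000 / 0.98 = 35710 s = 9.921 h.
Decay over the reach: 4.075·exp(−kt) = 4.075·0.9014 = 3.673 mg/L.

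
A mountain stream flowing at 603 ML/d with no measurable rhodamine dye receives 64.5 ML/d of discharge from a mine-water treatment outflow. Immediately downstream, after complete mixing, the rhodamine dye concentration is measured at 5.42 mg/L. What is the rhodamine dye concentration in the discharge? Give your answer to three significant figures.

Mass balance: 603.0·0 + 64.50·Cₑ = 667.5·5.420
→ Cₑ = (667.5·5.420 − 603.0·0) / 64.50 = 56.09 mg/L.

56.1 mg/L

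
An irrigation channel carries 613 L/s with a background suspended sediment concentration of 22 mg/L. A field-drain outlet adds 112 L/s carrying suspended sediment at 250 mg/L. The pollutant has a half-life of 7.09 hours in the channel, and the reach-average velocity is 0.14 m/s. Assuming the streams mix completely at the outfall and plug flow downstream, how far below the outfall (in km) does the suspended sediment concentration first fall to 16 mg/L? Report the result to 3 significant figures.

6.57 km

Conservation of mass: C = (613.0·22.00 + 112.0·250.0) / 725.0 = 41490/725.0 = 57.22 mg/L.
Half-life 7.09 h → k = ln 2 / 7.09 = 0.09776 h⁻¹ = 2.346 d⁻¹.
Set 57.22·exp(−k·t) = 16 → t = ln(57.22/16)/k = 46930 s = 13.03 h.
Distance = v·t = 0.14·46930 = 6570 m = 6.570 km.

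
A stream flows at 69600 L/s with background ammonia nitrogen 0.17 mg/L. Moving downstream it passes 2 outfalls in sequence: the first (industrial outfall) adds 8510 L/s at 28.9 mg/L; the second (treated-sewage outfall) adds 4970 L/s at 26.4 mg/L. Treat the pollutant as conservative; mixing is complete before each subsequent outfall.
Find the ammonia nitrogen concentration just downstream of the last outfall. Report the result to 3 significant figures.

4.68 mg/L

Outfall 1: combined Q = 78110 L/s; C = (69600·0.1700 + 8510·28.90)/78110 = 3.300 mg/L.
Outfall 2: combined Q = 83080 L/s; C = (78110·3.300 + 4970·26.40)/83080 = 4.682 mg/L.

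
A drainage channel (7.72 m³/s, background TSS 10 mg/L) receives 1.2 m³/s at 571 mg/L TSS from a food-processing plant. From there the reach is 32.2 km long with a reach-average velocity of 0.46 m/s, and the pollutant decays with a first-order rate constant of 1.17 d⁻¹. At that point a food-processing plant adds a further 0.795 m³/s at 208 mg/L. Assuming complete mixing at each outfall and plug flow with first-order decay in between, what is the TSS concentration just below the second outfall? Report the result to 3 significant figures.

47.4 mg/L

After mixing, C = (7.720·10.00 + 1.200·571.0) / 8.920 = 762.4/8.920 = 85.47 mg/L; combined flow 8.920 m³/s.
Travel time t = 32.2·1000 / 0.46 = 70000 s = 19.44 h.
Decay over the reach: 85.47·exp(−kt) = 85.47·0.3875 = 33.12 mg/L.
At the second outfall, C = (8.920·33.12 + 0.7950·208.0) / (8.920 + 0.7950) = 47.43 mg/L.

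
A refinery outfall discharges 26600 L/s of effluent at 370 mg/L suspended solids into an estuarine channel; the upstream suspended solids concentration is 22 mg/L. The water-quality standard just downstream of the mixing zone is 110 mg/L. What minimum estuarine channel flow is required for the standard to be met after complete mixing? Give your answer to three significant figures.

Set C_mix = 110: (Q·22.00 + 26600·370.0) / (Q + 26600) = 110
→ Q = 26600·(370.0 − 110)/(110 − 22.00) = 78590 L/s.

78600 L/s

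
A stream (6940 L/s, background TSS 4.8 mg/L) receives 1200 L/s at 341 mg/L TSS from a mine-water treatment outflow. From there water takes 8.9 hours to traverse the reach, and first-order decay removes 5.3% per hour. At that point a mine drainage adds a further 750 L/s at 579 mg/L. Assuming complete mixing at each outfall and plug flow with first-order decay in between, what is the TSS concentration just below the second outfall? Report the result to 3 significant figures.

79.5 mg/L

Mass balance: C = (6940·4.800 + 1200·341.0) / 8140 = 442500/8140 = 54.36 mg/L; combined flow 8140 L/s.
5.3%/h lost → k = −ln(1 − 0.053) = 0.05446 h⁻¹.
Applying C = C₀e^(−kt): 54.36 × 0.6159 = 33.48 mg/L.
Second outfall: C = (8140·33.48 + 750.0·579.0)/8890 = 79.50 mg/L.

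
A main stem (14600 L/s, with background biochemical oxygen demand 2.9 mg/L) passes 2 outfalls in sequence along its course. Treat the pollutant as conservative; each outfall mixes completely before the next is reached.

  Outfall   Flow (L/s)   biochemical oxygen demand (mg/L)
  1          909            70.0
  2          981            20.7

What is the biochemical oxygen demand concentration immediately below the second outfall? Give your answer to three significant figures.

After outfall 1: Q = 14600 + 909.0 = 15510 L/s; C = (14600·2.900 + 909.0·70.00)/15510 = 6.833 mg/L.
After outfall 2: Q = 15510 + 981.0 = 16490 L/s; C = (15510·6.833 + 981.0·20.70)/16490 = 7.658 mg/L.

7.66 mg/L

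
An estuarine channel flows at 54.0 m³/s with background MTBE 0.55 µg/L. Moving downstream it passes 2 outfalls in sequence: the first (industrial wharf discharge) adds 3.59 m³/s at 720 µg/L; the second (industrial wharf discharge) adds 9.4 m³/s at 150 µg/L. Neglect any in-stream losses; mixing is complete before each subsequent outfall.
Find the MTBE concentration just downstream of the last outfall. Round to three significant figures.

60.1 µg/L

After outfall 1: Q = 54.00 + 3.590 = 57.59 m³/s; C = (54.00·0.5500 + 3.590·720.0)/57.59 = 45.40 µg/L.
After outfall 2: Q = 57.59 + 9.400 = 66.99 m³/s; C = (57.59·45.40 + 9.400·150.0)/66.99 = 60.08 µg/L.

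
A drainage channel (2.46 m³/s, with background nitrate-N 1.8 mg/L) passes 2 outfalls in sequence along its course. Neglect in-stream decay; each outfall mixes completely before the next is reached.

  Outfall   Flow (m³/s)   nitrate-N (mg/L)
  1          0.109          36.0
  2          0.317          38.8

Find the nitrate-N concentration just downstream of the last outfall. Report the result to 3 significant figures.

Outfall 1: combined Q = 2.569 m³/s; C = (2.460·1.800 + 0.1090·36.00)/2.569 = 3.251 mg/L.
Outfall 2: combined Q = 2.886 m³/s; C = (2.569·3.251 + 0.3170·38.80)/2.886 = 7.156 mg/L.

7.16 mg/L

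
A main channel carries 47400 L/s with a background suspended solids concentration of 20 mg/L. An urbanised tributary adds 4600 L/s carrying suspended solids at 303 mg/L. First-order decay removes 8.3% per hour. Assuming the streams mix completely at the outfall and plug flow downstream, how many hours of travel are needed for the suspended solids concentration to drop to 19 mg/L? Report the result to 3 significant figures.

Mixed concentration C = ΣQC/ΣQ = (47400·20.00 + 4600·303.0) / 52000 = 2342000/52000 = 45.03 mg/L.
8.3%/h lost → k = −ln(1 − 0.083) = 0.08665 h⁻¹.
45.03·exp(−k·t) = 19 → t = ln(45.03/19)/k = 35860 s = 9.960 h.

9.96 h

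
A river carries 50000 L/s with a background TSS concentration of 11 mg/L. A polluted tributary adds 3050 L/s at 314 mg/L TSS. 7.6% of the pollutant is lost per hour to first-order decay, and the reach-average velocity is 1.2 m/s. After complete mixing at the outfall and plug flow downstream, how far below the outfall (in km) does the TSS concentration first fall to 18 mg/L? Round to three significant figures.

25.0 km

Flow-weighted average: C = (50000·11.00 + 3050·314.0) / 53050 = 1508000/53050 = 28.42 mg/L.
7.6%/h lost → k = −ln(1 − 0.076) = 0.07904 h⁻¹.
Set 28.42·exp(−k·t) = 18 → t = ln(28.42/18)/k = 20800 s = 5.778 h.
Distance = v·t = 1.2·20800 = 24960 m = 24.96 km.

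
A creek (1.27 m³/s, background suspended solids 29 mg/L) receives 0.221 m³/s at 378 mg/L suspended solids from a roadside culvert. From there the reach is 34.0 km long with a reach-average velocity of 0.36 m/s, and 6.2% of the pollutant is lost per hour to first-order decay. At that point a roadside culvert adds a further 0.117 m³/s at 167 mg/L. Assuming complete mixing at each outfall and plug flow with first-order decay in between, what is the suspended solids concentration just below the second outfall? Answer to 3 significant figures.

Conservation of mass: C = (1.270·29.00 + 0.2210·378.0) / 1.491 = 120.4/1.491 = 80.73 mg/L; combined flow 1.491 m³/s.
Travel time t = 34.0·1000 / 0.36 = 94440 s = 26.23 h.
6.2%/h lost → k = −ln(1 − 0.062) = 0.06401 h⁻¹.
First-order decay: C = 80.73·exp(−k·t) = 80.73·0.1865 = 15.06 mg/L.
Second outfall: C = (1.491·15.06 + 0.1170·167.0)/1.608 = 26.11 mg/L.

26.1 mg/L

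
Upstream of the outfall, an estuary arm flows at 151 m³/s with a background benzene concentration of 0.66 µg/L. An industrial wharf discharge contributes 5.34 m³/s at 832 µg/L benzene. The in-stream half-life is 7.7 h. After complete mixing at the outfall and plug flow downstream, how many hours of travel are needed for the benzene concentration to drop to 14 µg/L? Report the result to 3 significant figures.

8.11 h

Mixed concentration C = ΣQC/ΣQ = (151.0·0.6600 + 5.340·832.0) / 156.3 = 4543/156.3 = 29.06 µg/L.
Half-life 7.7 h → k = ln 2 / 7.7 = 0.09002 h⁻¹ = 2.160 d⁻¹.
29.06·exp(−k·t) = 14 → t = ln(29.06/14)/k = 29200 s = 8.111 h.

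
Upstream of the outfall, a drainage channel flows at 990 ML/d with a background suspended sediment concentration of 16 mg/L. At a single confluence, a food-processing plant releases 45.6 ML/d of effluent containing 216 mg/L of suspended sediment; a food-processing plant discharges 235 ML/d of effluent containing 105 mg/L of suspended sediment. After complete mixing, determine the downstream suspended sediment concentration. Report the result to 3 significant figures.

Mass balance: C = (990.0·16.00 + 45.60·216.0 + 235.0·105.0) / 1271 = 50360/1271 = 39.64 mg/L.

39.6 mg/L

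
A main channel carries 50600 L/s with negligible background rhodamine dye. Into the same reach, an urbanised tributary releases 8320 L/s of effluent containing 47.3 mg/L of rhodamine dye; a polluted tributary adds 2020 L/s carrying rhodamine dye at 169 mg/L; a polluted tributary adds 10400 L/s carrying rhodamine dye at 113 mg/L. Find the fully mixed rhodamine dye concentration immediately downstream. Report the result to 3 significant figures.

Conservation of mass: C = (50600·0 + 8320·47.30 + 2020·169.0 + 10400·113.0) / 71340 = 1910000/71340 = 26.77 mg/L.

26.8 mg/L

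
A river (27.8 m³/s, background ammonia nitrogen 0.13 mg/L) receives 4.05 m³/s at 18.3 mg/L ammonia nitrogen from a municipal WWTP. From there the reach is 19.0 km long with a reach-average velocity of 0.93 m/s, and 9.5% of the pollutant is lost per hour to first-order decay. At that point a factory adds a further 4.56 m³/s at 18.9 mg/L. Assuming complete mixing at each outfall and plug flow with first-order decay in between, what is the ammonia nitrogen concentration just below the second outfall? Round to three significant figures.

Flow-weighted average: C = (27.80·0.1300 + 4.050·18.30) / 31.85 = 77.73/31.85 = 2.440 mg/L; combined flow 31.85 m³/s.
Travel time t = 19.0·1000 / 0.93 = 20430 s = 5.675 h.
9.5%/h lost → k = −ln(1 − 0.095) = 0.09982 h⁻¹.
First-order decay: C = 2.440·exp(−k·t) = 2.440·0.5675 = 1.385 mg/L.
At the second outfall, C = (31.85·1.385 + 4.560·18.90) / (31.85 + 4.560) = 3.579 mg/L.

3.58 mg/L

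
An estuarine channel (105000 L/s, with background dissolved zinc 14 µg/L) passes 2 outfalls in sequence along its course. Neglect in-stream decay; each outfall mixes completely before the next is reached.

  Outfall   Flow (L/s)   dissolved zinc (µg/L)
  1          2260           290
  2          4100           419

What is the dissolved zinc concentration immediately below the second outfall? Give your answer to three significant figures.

34.5 µg/L

After outfall 1: Q = 105000 + 2260 = 107300 L/s; C = (105000·14.00 + 2260·290.0)/107300 = 19.82 µg/L.
After outfall 2: Q = 107300 + 4100 = 111400 L/s; C = (107300·19.82 + 4100·419.0)/111400 = 34.51 µg/L.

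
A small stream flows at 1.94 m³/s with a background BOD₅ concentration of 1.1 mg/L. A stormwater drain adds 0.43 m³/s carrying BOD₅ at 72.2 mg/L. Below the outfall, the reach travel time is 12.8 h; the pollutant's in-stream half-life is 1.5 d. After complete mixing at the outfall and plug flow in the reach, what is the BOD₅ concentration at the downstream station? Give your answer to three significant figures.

10.9 mg/L

Conservation of mass: C = (1.940·1.100 + 0.4300·72.20) / 2.370 = 33.18/2.370 = 14.00 mg/L.
Half-life 1.5 d → k = ln 2 / 1.5 = 0.4621 d⁻¹.
Applying C = C₀e^(−kt): 14.00 × 0.7816 = 10.94 mg/L.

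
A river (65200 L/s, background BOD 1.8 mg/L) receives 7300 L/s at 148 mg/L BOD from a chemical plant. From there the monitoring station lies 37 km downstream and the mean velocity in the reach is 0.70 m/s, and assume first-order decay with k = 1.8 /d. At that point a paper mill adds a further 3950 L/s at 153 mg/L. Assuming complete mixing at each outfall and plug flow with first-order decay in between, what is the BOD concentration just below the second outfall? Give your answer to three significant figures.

Mixed concentration C = ΣQC/ΣQ = (65200·1.800 + 7300·148.0) / 72500 = 1198000/72500 = 16.52 mg/L; combined flow 72500 L/s.
Travel time t = 37·1000 / 0.70 = 52860 s = 14.68 h.
Decay over the reach: 16.52·exp(−kt) = 16.52·0.3325 = 5.493 mg/L.
Second outfall: C = (72500·5.493 + 3950·153.0)/76450 = 13.11 mg/L.

13.1 mg/L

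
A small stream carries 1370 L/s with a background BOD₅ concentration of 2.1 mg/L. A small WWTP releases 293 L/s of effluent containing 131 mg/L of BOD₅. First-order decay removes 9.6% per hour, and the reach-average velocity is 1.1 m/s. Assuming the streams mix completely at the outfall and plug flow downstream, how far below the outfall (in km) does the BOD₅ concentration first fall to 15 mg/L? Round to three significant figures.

19.7 km

Mixed concentration C = ΣQC/ΣQ = (1370·2.100 + 293.0·131.0) / 1663 = 41260/1663 = 24.81 mg/L.
9.6%/h lost → k = −ln(1 − 0.096) = 0.1009 h⁻¹.
Set 24.81·exp(−k·t) = 15 → t = ln(24.81/15)/k = 17950 s = 4.986 h.
Distance = v·t = 1.1·17950 = 19740 m = 19.74 km.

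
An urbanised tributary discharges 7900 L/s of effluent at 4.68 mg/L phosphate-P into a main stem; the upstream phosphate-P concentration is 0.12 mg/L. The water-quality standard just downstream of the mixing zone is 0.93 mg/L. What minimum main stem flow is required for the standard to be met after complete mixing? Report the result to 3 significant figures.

36600 L/s

Set C_mix = 0.93: (Q·0.1200 + 7900·4.680) / (Q + 7900) = 0.93
→ Q = 7900·(4.680 − 0.93)/(0.93 − 0.1200) = 36570 L/s.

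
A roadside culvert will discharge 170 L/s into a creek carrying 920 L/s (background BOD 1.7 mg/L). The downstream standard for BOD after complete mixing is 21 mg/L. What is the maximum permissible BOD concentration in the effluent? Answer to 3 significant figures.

At the limit, (Qr·Cr + Qe·Cₑ)/(Qr + Qe) = 21:
Cₑ = (1090·21 − 920.0·1.700) / 170.0 = 125.4 mg/L.

125 mg/L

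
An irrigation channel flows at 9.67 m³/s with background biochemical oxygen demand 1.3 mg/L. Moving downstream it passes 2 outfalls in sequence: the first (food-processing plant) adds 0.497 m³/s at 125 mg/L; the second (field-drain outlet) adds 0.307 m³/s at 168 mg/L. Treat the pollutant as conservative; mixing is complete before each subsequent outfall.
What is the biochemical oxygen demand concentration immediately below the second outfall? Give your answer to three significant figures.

Outfall 1: combined Q = 10.17 m³/s; C = (9.670·1.300 + 0.4970·125.0)/10.17 = 7.347 mg/L.
Outfall 2: combined Q = 10.47 m³/s; C = (10.17·7.347 + 0.3070·168.0)/10.47 = 12.06 mg/L.

12.1 mg/L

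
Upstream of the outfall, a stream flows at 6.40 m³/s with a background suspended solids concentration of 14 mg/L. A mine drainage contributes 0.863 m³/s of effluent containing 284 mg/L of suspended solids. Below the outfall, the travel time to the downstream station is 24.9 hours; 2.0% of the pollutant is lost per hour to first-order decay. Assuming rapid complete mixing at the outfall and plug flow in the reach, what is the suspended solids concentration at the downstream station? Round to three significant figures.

27.9 mg/L

Mass balance: C = (6.400·14.00 + 0.8630·284.0) / 7.263 = 334.7/7.263 = 46.08 mg/L.
2.0%/h lost → k = −ln(1 − 0.02) = 0.02020 h⁻¹.
After decay, C = 46.08 × e^(−kt) = 46.08 × 0.6047 = 27.86 mg/L.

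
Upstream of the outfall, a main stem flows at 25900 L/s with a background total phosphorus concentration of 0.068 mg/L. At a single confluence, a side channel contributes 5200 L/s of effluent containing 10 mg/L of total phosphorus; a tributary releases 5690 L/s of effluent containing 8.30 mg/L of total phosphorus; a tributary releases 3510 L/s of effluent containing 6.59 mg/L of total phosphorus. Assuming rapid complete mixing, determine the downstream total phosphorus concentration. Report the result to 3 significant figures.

Mixed concentration C = ΣQC/ΣQ = (25900·0.06800 + 5200·10.00 + 5690·8.300 + 3510·6.590) / 40300 = 124100/40300 = 3.080 mg/L.

3.08 mg/L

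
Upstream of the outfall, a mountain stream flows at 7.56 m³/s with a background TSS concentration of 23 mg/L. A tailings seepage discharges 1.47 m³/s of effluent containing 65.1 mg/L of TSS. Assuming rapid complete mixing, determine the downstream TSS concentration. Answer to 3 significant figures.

After mixing, C = (7.560·23.00 + 1.470·65.10) / 9.030 = 269.6/9.030 = 29.85 mg/L.

29.9 mg/L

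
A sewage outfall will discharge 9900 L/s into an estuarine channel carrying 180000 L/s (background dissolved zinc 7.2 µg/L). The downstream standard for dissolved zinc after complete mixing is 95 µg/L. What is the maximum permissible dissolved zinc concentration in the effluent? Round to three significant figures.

1690 µg/L

At the limit, (Qr·Cr + Qe·Cₑ)/(Qr + Qe) = 95:
Cₑ = (189900·95 − 180000·7.200) / 9900 = 1691 µg/L.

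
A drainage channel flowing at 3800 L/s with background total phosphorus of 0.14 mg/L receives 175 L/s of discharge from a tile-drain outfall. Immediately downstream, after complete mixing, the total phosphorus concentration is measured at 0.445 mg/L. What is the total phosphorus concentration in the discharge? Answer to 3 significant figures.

Mass balance: 3800·0.1400 + 175.0·Cₑ = 3975·0.4450
→ Cₑ = (3975·0.4450 − 3800·0.1400) / 175.0 = 7.068 mg/L.

7.07 mg/L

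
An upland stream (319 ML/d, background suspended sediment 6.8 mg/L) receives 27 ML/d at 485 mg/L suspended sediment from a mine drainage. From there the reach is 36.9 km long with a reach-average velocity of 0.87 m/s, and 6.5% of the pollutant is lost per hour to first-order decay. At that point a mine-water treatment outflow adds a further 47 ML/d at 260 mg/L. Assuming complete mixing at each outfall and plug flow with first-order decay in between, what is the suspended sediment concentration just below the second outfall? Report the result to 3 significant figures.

Mass balance: C = (319.0·6.800 + 27.00·485.0) / 346.0 = 15260/346.0 = 44.12 mg/L; combined flow 346.0 ML/d.
Travel time t = 36.9·1000 / 0.87 = 42410 s = 11.78 h.
6.5%/h lost → k = −ln(1 − 0.065) = 0.06721 h⁻¹.
Applying C = C₀e^(−kt): 44.12 × 0.4530 = 19.99 mg/L.
At the second outfall, C = (346.0·19.99 + 47.00·260.0) / (346.0 + 47.00) = 48.69 mg/L.

48.7 mg/L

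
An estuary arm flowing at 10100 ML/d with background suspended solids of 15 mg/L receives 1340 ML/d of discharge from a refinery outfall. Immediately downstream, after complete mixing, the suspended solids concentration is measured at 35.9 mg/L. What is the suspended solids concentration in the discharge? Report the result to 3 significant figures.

Mass balance: 10100·15.00 + 1340·Cₑ = 11440·35.90
→ Cₑ = (11440·35.90 − 10100·15.00) / 1340 = 193.4 mg/L.

193 mg/L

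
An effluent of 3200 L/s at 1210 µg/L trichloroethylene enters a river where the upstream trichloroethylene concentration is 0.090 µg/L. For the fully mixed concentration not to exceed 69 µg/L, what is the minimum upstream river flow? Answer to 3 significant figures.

Set C_mix = 69: (Q·0.09000 + 3200·1210) / (Q + 3200) = 69
→ Q = 3200·(1210 − 69)/(69 − 0.09000) = 52990 L/s.

53000 L/s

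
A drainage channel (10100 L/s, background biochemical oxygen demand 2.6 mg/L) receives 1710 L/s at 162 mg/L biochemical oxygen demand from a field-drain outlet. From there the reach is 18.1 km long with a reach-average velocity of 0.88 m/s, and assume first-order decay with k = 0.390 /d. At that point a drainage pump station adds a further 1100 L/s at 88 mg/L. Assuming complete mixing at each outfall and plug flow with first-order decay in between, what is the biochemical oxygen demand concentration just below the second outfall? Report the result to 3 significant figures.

28.9 mg/L

Conservation of mass: C = (10100·2.600 + 1710·162.0) / 11810 = 303300/11810 = 25.68 mg/L; combined flow 11810 L/s.
Travel time t = 18.1·1000 / 0.88 = 20570 s = 5.713 h.
First-order decay: C = 25.68·exp(−k·t) = 25.68·0.9113 = 23.40 mg/L.
Second outfall: C = (11810·23.40 + 1100·88.00)/12910 = 28.91 mg/L.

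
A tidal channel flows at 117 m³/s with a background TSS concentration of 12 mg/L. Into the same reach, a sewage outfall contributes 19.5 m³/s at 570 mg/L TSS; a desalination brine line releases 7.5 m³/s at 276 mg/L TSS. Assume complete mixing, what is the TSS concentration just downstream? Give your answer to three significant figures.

101 mg/L

Mass balance: C = (117.0·12.00 + 19.50·570.0 + 7.500·276.0) / 144.0 = 14590/144.0 = 101.3 mg/L.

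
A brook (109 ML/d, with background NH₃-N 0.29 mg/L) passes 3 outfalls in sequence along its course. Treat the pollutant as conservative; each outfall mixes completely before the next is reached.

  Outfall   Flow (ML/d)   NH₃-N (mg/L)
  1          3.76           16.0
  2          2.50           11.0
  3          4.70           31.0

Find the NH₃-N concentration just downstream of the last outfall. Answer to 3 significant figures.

Outfall 1: combined Q = 112.8 ML/d; C = (109.0·0.2900 + 3.760·16.00)/112.8 = 0.8139 mg/L.
Outfall 2: combined Q = 115.3 ML/d; C = (112.8·0.8139 + 2.500·11.00)/115.3 = 1.035 mg/L.
Outfall 3: combined Q = 120.0 ML/d; C = (115.3·1.035 + 4.700·31.00)/120.0 = 2.209 mg/L.

2.21 mg/L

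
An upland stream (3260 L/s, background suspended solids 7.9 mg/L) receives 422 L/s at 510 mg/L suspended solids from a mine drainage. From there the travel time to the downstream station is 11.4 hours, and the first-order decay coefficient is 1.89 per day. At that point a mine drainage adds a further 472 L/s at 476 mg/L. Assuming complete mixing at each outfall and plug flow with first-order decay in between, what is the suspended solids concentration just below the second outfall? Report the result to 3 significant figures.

77.7 mg/L

After mixing, C = (3260·7.900 + 422.0·510.0) / 3682 = 241000/3682 = 65.45 mg/L; combined flow 3682 L/s.
Decay over the reach: 65.45·exp(−kt) = 65.45·0.4075 = 26.67 mg/L.
Second outfall: C = (3682·26.67 + 472.0·476.0)/4154 = 77.72 mg/L.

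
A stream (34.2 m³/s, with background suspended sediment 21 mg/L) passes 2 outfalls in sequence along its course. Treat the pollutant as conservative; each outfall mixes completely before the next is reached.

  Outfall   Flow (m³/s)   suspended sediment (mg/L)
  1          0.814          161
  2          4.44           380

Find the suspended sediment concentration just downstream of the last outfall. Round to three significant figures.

64.3 mg/L

Below outfall 1: Q → 35.01 m³/s, C = (34.20·21.00 + 0.8140·161.0)/35.01 = 24.25 mg/L.
Below outfall 2: Q → 39.45 m³/s, C = (35.01·24.25 + 4.440·380.0)/39.45 = 64.29 mg/L.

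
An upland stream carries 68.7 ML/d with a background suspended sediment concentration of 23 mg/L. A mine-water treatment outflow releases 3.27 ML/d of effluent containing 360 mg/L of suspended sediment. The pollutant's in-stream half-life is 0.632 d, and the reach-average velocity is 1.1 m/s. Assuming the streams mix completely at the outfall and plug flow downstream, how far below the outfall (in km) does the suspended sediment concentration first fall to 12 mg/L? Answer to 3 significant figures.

101 km

Conservation of mass: C = (68.70·23.00 + 3.270·360.0) / 71.97 = 2757/71.97 = 38.31 mg/L.
Half-life 0.632 d → k = ln 2 / 0.632 = 1.097 d⁻¹.
Set 38.31·exp(−k·t) = 12 → t = ln(38.31/12)/k = 91450 s = 25.40 h.
Distance = v·t = 1.1·91450 = 100600 m = 100.6 km.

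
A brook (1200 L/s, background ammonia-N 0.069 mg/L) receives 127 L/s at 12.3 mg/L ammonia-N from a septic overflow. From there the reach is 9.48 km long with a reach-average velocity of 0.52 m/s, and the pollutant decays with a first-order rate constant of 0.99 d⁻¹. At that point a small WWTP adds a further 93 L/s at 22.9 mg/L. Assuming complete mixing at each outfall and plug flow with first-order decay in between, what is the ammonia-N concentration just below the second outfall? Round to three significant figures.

2.44 mg/L

Flow-weighted average: C = (1200·0.06900 + 127.0·12.30) / 1327 = 1645/1327 = 1.240 mg/L; combined flow 1327 L/s.
Travel time t = 9.48·1000 / 0.52 = 18230 s = 5.064 h.
First-order decay: C = 1.240·exp(−k·t) = 1.240·0.8115 = 1.006 mg/L.
At the second outfall, C = (1327·1.006 + 93.00·22.90) / (1327 + 93.00) = 2.440 mg/L.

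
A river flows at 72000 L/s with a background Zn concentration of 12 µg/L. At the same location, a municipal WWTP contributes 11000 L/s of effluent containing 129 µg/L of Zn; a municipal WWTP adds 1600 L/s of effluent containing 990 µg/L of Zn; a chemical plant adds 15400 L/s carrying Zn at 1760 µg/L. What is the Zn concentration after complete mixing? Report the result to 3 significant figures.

310 µg/L

After mixing, C = (72000·12.00 + 11000·129.0 + 1600·990.0 + 15400·1760) / 100000 = 30970000/100000 = 309.7 µg/L.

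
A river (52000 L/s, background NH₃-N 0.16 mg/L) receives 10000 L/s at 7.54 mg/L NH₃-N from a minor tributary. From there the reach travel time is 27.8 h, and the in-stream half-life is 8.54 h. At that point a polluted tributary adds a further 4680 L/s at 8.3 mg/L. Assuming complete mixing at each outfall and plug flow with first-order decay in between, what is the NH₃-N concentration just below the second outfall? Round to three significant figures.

0.714 mg/L

Conservation of mass: C = (52000·0.1600 + 10000·7.540) / 62000 = 83720/62000 = 1.350 mg/L; combined flow 62000 L/s.
Half-life 8.54 h → k = ln 2 / 8.54 = 0.08116 h⁻¹ = 1.948 d⁻¹.
After decay, C = 1.350 × e^(−kt) = 1.350 × 0.1047 = 0.1414 mg/L.
Second outfall: C = (62000·0.1414 + 4680·8.300)/66680 = 0.7140 mg/L.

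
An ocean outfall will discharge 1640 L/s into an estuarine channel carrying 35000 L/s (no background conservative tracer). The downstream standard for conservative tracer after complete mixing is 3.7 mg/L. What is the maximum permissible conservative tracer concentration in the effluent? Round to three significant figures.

At the limit, (Qr·Cr + Qe·Cₑ)/(Qr + Qe) = 3.7:
Cₑ = (36640·3.7 − 35000·0) / 1640 = 82.66 mg/L.

82.7 mg/L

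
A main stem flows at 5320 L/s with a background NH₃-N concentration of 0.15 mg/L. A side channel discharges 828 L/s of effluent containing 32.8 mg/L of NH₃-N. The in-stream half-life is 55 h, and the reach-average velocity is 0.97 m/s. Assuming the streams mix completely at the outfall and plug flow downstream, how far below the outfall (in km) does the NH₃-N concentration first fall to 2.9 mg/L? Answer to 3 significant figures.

125 km

Flow-weighted average: C = (5320·0.1500 + 828.0·32.80) / 6148 = 27960/6148 = 4.547 mg/L.
Half-life 55 h → k = ln 2 / 55 = 0.01260 h⁻¹ = 0.3025 d⁻¹.
Set 4.547·exp(−k·t) = 2.9 → t = ln(4.547/2.9)/k = 128500 s = 35.69 h.
Distance = v·t = 0.97·128500 = 124600 m = 124.6 km.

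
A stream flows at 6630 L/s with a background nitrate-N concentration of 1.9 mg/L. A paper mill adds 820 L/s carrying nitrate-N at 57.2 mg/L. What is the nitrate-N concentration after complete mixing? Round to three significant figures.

Mass balance: C = (6630·1.900 + 820.0·57.20) / 7450 = 59500/7450 = 7.987 mg/L.

7.99 mg/L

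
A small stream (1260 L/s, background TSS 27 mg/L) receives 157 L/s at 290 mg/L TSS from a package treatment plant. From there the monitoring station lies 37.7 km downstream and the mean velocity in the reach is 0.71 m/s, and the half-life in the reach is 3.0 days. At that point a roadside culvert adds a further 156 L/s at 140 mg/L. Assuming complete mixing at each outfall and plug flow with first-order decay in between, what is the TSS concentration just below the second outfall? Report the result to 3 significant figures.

Conservation of mass: C = (1260·27.00 + 157.0·290.0) / 1417 = 79550/1417 = 56.14 mg/L; combined flow 1417 L/s.
Travel time t = 37.7·1000 / 0.71 = 53100 s = 14.75 h.
Half-life 3.0 d → k = ln 2 / 3.0 = 0.2310 d⁻¹.
Decay over the reach: 56.14·exp(−kt) = 56.14·0.8676 = 48.71 mg/L.
At the second outfall, C = (1417·48.71 + 156.0·140.0) / (1417 + 156.0) = 57.76 mg/L.

57.8 mg/L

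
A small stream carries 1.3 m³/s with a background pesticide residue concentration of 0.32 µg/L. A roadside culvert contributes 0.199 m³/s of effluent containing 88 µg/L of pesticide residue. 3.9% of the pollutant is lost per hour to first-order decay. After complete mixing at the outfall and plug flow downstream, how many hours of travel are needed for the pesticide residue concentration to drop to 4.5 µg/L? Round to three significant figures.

24.6 h

Mixed concentration C = ΣQC/ΣQ = (1.300·0.3200 + 0.1990·88.00) / 1.499 = 17.93/1.499 = 11.96 µg/L.
3.9%/h lost → k = −ln(1 − 0.039) = 0.03978 h⁻¹.
11.96·exp(−k·t) = 4.5 → t = ln(11.96/4.5)/k = 88460 s = 24.57 h.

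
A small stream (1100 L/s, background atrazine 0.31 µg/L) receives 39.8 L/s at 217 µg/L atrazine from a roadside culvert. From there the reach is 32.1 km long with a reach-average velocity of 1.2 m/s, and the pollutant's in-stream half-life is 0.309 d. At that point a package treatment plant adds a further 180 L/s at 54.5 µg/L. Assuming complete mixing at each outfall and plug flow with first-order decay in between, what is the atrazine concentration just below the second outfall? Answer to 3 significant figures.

Mixed concentration C = ΣQC/ΣQ = (1100·0.3100 + 39.80·217.0) / 1140 = 8978/1140 = 7.876 µg/L; combined flow 1140 L/s.
Travel time t = 32.1·1000 / 1.2 = 26750 s = 7.431 h.
Half-life 0.309 d → k = ln 2 / 0.309 = 2.243 d⁻¹.
Decay over the reach: 7.876·exp(−kt) = 7.876·0.4993 = 3.933 µg/L.
Second outfall: C = (1140·3.933 + 180.0·54.50)/1320 = 10.83 µg/L.

10.8 µg/L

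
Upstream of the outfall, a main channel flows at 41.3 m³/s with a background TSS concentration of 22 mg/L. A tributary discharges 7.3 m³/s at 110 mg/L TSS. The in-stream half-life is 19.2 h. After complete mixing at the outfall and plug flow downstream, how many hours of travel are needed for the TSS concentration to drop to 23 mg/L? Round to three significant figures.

Mixed concentration C = ΣQC/ΣQ = (41.30·22.00 + 7.300·110.0) / 48.60 = 1712/48.60 = 35.22 mg/L.
Half-life 19.2 h → k = ln 2 / 19.2 = 0.03610 h⁻¹ = 0.8664 d⁻¹.
35.22·exp(−k·t) = 23 → t = ln(35.22/23)/k = 42490 s = 11.80 h.

11.8 h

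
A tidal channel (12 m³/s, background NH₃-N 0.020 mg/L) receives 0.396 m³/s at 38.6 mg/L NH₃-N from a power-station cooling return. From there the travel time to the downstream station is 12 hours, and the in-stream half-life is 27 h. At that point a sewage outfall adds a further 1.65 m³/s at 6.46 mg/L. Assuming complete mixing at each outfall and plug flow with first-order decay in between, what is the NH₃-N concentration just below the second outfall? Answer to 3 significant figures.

Mass balance: C = (12.00·0.02000 + 0.3960·38.60) / 12.40 = 15.53/12.40 = 1.252 mg/L; combined flow 12.40 m³/s.
Half-life 27 h → k = ln 2 / 27 = 0.02567 h⁻¹ = 0.6161 d⁻¹.
Decay over the reach: 1.252·exp(−kt) = 1.252·0.7349 = 0.9204 mg/L.
At the second outfall, C = (12.40·0.9204 + 1.650·6.460) / (12.40 + 1.650) = 1.571 mg/L.

1.57 mg/L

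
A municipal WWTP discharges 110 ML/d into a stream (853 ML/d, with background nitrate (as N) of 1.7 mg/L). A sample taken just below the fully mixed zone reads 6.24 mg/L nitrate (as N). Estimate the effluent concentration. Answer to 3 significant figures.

Mass balance: 853.0·1.700 + 110.0·Cₑ = 963.0·6.240
→ Cₑ = (963.0·6.240 − 853.0·1.700) / 110.0 = 41.45 mg/L.

41.4 mg/L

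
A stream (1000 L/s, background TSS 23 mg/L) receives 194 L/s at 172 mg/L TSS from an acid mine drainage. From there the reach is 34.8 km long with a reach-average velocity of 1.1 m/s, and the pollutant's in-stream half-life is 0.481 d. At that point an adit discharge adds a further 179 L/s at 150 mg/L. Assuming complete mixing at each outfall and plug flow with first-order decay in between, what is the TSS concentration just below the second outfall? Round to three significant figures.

Mass balance: C = (1000·23.00 + 194.0·172.0) / 1194 = 56370/1194 = 47.21 mg/L; combined flow 1194 L/s.
Travel time t = 34.8·1000 / 1.1 = 31640 s = 8.788 h.
Half-life 0.481 d → k = ln 2 / 0.481 = 1.441 d⁻¹.
Applying C = C₀e^(−kt): 47.21 × 0.5900 = 27.85 mg/L.
At the second outfall, C = (1194·27.85 + 179.0·150.0) / (1194 + 179.0) = 43.78 mg/L.

43.8 mg/L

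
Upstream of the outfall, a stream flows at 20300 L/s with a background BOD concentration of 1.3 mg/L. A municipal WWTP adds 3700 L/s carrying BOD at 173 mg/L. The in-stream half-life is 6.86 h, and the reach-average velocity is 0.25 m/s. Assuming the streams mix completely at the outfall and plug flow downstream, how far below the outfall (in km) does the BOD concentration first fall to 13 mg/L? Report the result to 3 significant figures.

6.76 km

Mixed concentration C = ΣQC/ΣQ = (20300·1.300 + 3700·173.0) / 24000 = 666500/24000 = 27.77 mg/L.
Half-life 6.86 h → k = ln 2 / 6.86 = 0.1010 h⁻¹ = 2.425 d⁻¹.
Set 27.77·exp(−k·t) = 13 → t = ln(27.77/13)/k = 27040 s = 7.512 h.
Distance = v·t = 0.25·27040 = 6761 m = 6.761 km.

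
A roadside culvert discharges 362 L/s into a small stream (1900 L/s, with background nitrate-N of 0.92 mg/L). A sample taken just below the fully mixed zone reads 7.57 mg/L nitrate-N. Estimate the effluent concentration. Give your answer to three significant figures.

Mass balance: 1900·0.9200 + 362.0·Cₑ = 2262·7.570
→ Cₑ = (2262·7.570 − 1900·0.9200) / 362.0 = 42.47 mg/L.

42.5 mg/L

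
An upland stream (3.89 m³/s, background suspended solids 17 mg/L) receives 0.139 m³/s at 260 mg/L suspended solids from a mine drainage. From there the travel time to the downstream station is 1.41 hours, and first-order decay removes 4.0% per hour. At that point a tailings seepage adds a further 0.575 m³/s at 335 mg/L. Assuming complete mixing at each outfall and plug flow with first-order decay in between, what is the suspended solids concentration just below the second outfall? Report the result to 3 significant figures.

62.8 mg/L

Mass balance: C = (3.890·17.00 + 0.1390·260.0) / 4.029 = 102.3/4.029 = 25.38 mg/L; combined flow 4.029 m³/s.
4.0%/h lost → k = −ln(1 − 0.04) = 0.04082 h⁻¹.
Decay over the reach: 25.38·exp(−kt) = 25.38·0.9441 = 23.96 mg/L.
Second outfall: C = (4.029·23.96 + 0.5750·335.0)/4.604 = 62.81 mg/L.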